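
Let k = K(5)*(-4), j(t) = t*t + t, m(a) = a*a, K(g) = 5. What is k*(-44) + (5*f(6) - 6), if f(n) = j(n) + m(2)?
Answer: 1104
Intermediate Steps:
m(a) = a²
j(t) = t + t² (j(t) = t² + t = t + t²)
f(n) = 4 + n*(1 + n) (f(n) = n*(1 + n) + 2² = n*(1 + n) + 4 = 4 + n*(1 + n))
k = -20 (k = 5*(-4) = -20)
k*(-44) + (5*f(6) - 6) = -20*(-44) + (5*(4 + 6*(1 + 6)) - 6) = 880 + (5*(4 + 6*7) - 6) = 880 + (5*(4 + 42) - 6) = 880 + (5*46 - 6) = 880 + (230 - 6) = 880 + 224 = 1104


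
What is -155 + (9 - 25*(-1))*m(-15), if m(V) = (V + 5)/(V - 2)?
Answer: -135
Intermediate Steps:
m(V) = (5 + V)/(-2 + V)
-155 + (9 - 25*(-1))*m(-15) = -155 + (9 - 25*(-1))*((5 - 15)/(-2 - 15)) = -155 + (9 - 5*(-5))*(-10/(-17)) = -155 + (9 + 25)*(-1/17*(-10)) = -155 + 34*(10/17) = -155 + 20 = -135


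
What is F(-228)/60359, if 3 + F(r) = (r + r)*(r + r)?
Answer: 207933/60359 ≈ 3.4449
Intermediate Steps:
F(r) = -3 + 4*r² (F(r) = -3 + (r + r)*(r + r) = -3 + (2*r)*(2*r) = -3 + 4*r²)
F(-228)/60359 = (-3 + 4*(-228)²)/60359 = (-3 + 4*51984)*(1/60359) = (-3 + 207936)*(1/60359) = 207933*(1/60359) = 207933/60359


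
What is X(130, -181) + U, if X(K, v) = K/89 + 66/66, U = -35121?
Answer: -3125550/89 ≈ -35119.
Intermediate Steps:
X(K, v) = 1 + K/89 (X(K, v) = K*(1/89) + 66*(1/66) = K/89 + 1 = 1 + K/89)
X(130, -181) + U = (1 + (1/89)*130) - 35121 = (1 + 130/89) - 35121 = 219/89 - 35121 = -3125550/89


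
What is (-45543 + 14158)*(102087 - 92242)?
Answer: -308985325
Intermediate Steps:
(-45543 + 14158)*(102087 - 92242) = -31385*9845 = -308985325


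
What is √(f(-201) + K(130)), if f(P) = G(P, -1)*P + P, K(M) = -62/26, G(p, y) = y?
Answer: I*√403/13 ≈ 1.5442*I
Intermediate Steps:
K(M) = -31/13 (K(M) = -62*1/26 = -31/13)
f(P) = 0 (f(P) = -P + P = 0)
√(f(-201) + K(130)) = √(0 - 31/13) = √(-31/13) = I*√403/13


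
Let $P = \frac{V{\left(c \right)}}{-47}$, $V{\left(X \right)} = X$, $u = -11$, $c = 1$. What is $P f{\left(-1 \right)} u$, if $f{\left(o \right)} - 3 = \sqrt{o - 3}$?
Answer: $\frac{33}{47} + \frac{22 i}{47} \approx 0.70213 + 0.46809 i$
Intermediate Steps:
$f{\left(o \right)} = 3 + \sqrt{-3 + o}$ ($f{\left(o \right)} = 3 + \sqrt{o - 3} = 3 + \sqrt{-3 + o}$)
$P = - \frac{1}{47}$ ($P = 1 \frac{1}{-47} = 1 \left(- \frac{1}{47}\right) = - \frac{1}{47} \approx -0.021277$)
$P f{\left(-1 \right)} u = - \frac{\left(3 + \sqrt{-3 - 1}\right) \left(-11\right)}{47} = - \frac{\left(3 + \sqrt{-4}\right) \left(-11\right)}{47} = - \frac{\left(3 + 2 i\right) \left(-11\right)}{47} = - \frac{-33 - 22 i}{47} = \frac{33}{47} + \frac{22 i}{47}$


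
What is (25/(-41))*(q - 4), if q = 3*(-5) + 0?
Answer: 475/41 ≈ 11.585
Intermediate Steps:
q = -15 (q = -15 + 0 = -15)
(25/(-41))*(q - 4) = (25/(-41))*(-15 - 4) = (25*(-1/41))*(-19) = -25/41*(-19) = 475/41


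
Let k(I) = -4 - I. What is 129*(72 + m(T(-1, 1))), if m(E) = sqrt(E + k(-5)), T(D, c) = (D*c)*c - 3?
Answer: 9288 + 129*I*sqrt(3) ≈ 9288.0 + 223.43*I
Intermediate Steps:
T(D, c) = -3 + D*c**2 (T(D, c) = D*c**2 - 3 = -3 + D*c**2)
m(E) = sqrt(1 + E) (m(E) = sqrt(E + (-4 - 1*(-5))) = sqrt(E + (-4 + 5)) = sqrt(E + 1) = sqrt(1 + E))
129*(72 + m(T(-1, 1))) = 129*(72 + sqrt(1 + (-3 - 1*1**2))) = 129*(72 + sqrt(1 + (-3 - 1*1))) = 129*(72 + sqrt(1 + (-3 - 1))) = 129*(72 + sqrt(1 - 4)) = 129*(72 + sqrt(-3)) = 129*(72 + I*sqrt(3)) = 9288 + 129*I*sqrt(3)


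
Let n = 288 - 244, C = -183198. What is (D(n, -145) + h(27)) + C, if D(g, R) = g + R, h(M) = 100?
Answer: -183199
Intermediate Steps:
n = 44
D(g, R) = R + g
(D(n, -145) + h(27)) + C = ((-145 + 44) + 100) - 183198 = (-101 + 100) - 183198 = -1 - 183198 = -183199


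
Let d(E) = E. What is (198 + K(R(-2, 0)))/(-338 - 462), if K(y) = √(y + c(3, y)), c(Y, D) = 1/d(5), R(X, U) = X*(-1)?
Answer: -99/400 - √55/4000 ≈ -0.24935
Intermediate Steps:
R(X, U) = -X
c(Y, D) = ⅕ (c(Y, D) = 1/5 = ⅕)
K(y) = √(⅕ + y) (K(y) = √(y + ⅕) = √(⅕ + y))
(198 + K(R(-2, 0)))/(-338 - 462) = (198 + √(5 + 25*(-1*(-2)))/5)/(-338 - 462) = (198 + √(5 + 25*2)/5)/(-800) = (198 + √(5 + 50)/5)*(-1/800) = (198 + √55/5)*(-1/800) = -99/400 - √55/4000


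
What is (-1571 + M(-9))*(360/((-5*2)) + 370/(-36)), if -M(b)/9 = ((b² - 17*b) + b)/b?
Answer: 560609/9 ≈ 62290.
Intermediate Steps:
M(b) = -9*(b² - 16*b)/b (M(b) = -9*((b² - 17*b) + b)/b = -9*(b² - 16*b)/b)
(-1571 + M(-9))*(360/((-5*2)) + 370/(-36)) = (-1571 + (144 - 9*(-9)))*(360/((-5*2)) + 370/(-36)) = (-1571 + (144 + 81))*(360/(-10) + 370*(-1/36)) = (-1571 + 225)*(360*(-⅒) - 185/18) = -1346*(-36 - 185/18) = -1346*(-833/18) = 560609/9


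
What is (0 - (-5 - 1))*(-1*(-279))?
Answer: 1674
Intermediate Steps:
(0 - (-5 - 1))*(-1*(-279)) = (0 - 1*(-6))*279 = (0 + 6)*279 = 6*279 = 1674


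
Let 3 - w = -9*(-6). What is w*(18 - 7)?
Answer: -561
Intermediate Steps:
w = -51 (w = 3 - (-9)*(-6) = 3 - 1*54 = 3 - 54 = -51)
w*(18 - 7) = -51*(18 - 7) = -51*11 = -561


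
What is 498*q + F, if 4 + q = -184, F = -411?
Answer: -94035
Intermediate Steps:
q = -188 (q = -4 - 184 = -188)
498*q + F = 498*(-188) - 411 = -93624 - 411 = -94035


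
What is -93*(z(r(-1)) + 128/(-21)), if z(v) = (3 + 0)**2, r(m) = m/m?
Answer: -1891/7 ≈ -270.14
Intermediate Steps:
r(m) = 1
z(v) = 9 (z(v) = 3**2 = 9)
-93*(z(r(-1)) + 128/(-21)) = -93*(9 + 128/(-21)) = -93*(9 + 128*(-1/21)) = -93*(9 - 128/21) = -93*61/21 = -1891/7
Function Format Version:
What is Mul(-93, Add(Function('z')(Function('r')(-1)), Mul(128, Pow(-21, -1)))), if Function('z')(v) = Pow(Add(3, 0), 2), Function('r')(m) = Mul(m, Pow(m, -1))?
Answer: Rational(-1891, 7) ≈ -270.14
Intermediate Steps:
Function('r')(m) = 1
Function('z')(v) = 9 (Function('z')(v) = Pow(3, 2) = 9)
Mul(-93, Add(Function('z')(Function('r')(-1)), Mul(128, Pow(-21, -1)))) = Mul(-93, Add(9, Mul(128, Pow(-21, -1)))) = Mul(-93, Add(9, Mul(128, Rational(-1, 21)))) = Mul(-93, Add(9, Rational(-128, 21))) = Mul(-93, Rational(61, 21)) = Rational(-1891, 7)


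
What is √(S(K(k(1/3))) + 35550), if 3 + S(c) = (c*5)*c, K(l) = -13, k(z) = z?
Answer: 2*√9098 ≈ 190.77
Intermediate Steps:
S(c) = -3 + 5*c² (S(c) = -3 + (c*5)*c = -3 + (5*c)*c = -3 + 5*c²)
√(S(K(k(1/3))) + 35550) = √((-3 + 5*(-13)²) + 35550) = √((-3 + 5*169) + 35550) = √((-3 + 845) + 35550) = √(842 + 35550) = √36392 = 2*√9098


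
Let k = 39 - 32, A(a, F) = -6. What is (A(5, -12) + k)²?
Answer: 1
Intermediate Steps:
k = 7
(A(5, -12) + k)² = (-6 + 7)² = 1² = 1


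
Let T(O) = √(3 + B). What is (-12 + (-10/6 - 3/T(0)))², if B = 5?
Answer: 13529/72 + 41*√2/2 ≈ 216.89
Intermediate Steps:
T(O) = 2*√2 (T(O) = √(3 + 5) = √8 = 2*√2)
(-12 + (-10/6 - 3/T(0)))² = (-12 + (-10/6 - 3*√2/4))² = (-12 + (-10*⅙ - 3*√2/4))² = (-12 + (-5/3 - 3*√2/4))² = (-41/3 - 3*√2/4)²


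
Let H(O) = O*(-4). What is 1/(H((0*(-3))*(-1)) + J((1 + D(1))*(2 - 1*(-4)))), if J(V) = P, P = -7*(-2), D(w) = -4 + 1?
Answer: 1/14 ≈ 0.071429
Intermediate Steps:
D(w) = -3
H(O) = -4*O
P = 14
J(V) = 14
1/(H((0*(-3))*(-1)) + J((1 + D(1))*(2 - 1*(-4)))) = 1/(-4*0*(-3)*(-1) + 14) = 1/(-0*(-1) + 14) = 1/(-4*0 + 14) = 1/(0 + 14) = 1/14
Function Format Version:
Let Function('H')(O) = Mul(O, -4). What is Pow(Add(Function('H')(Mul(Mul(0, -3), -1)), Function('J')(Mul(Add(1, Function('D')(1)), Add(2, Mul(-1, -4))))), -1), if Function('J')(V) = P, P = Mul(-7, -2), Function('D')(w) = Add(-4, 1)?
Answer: Rational(1, 14) ≈ 0.071429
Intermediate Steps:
Function('D')(w) = -3
Function('H')(O) = Mul(-4, O)
P = 14
Function('J')(V) = 14
Pow(Add(Function('H')(Mul(Mul(0, -3), -1)), Function('J')(Mul(Add(1, Function('D')(1)), Add(2, Mul(-1, -4))))), -1) = Pow(Add(Mul(-4, Mul(Mul(0, -3), -1)), 14), -1) = Pow(Add(Mul(-4, Mul(0, -1)), 14), -1) = Pow(Add(Mul(-4, 0), 14), -1) = Pow(Add(0, 14), -1) = Pow(14, -1) = Rational(1, 14)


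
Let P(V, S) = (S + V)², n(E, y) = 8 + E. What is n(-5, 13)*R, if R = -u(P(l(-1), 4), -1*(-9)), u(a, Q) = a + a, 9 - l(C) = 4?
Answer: -486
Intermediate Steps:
l(C) = 5 (l(C) = 9 - 1*4 = 9 - 4 = 5)
u(a, Q) = 2*a
R = -162 (R = -2*(4 + 5)² = -2*9² = -2*81 = -1*162 = -162)
n(-5, 13)*R = (8 - 5)*(-162) = 3*(-162) = -486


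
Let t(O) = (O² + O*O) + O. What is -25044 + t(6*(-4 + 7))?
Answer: -24378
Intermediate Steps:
t(O) = O + 2*O² (t(O) = (O² + O²) + O = 2*O² + O = O + 2*O²)
-25044 + t(6*(-4 + 7)) = -25044 + (6*(-4 + 7))*(1 + 2*(6*(-4 + 7))) = -25044 + (6*3)*(1 + 2*(6*3)) = -25044 + 18*(1 + 2*18) = -25044 + 18*(1 + 36) = -25044 + 18*37 = -25044 + 666 = -24378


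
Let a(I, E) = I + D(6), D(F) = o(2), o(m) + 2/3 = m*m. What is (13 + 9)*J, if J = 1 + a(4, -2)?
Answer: 550/3 ≈ 183.33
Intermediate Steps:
o(m) = -⅔ + m² (o(m) = -⅔ + m*m = -⅔ + m²)
D(F) = 10/3 (D(F) = -⅔ + 2² = -⅔ + 4 = 10/3)
a(I, E) = 10/3 + I (a(I, E) = I + 10/3 = 10/3 + I)
J = 25/3 (J = 1 + (10/3 + 4) = 1 + 22/3 = 25/3 ≈ 8.3333)
(13 + 9)*J = (13 + 9)*(25/3) = 22*(25/3) = 550/3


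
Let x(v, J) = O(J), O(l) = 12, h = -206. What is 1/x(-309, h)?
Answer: 1/12 ≈ 0.083333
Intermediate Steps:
x(v, J) = 12
1/x(-309, h) = 1/12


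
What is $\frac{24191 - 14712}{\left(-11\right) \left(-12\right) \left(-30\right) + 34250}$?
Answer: $\frac{9479}{30290} \approx 0.31294$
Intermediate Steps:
$\frac{24191 - 14712}{\left(-11\right) \left(-12\right) \left(-30\right) + 34250} = \frac{9479}{132 \left(-30\right) + 34250} = \frac{9479}{-3960 + 34250} = \frac{9479}{30290}$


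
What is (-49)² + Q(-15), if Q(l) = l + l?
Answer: 2371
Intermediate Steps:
Q(l) = 2*l
(-49)² + Q(-15) = (-49)² + 2*(-15) = 2401 - 30 = 2371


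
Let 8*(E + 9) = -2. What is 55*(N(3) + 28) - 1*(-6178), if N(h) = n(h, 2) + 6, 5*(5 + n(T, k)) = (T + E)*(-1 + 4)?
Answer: 30267/4 ≈ 7566.8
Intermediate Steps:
E = -37/4 (E = -9 + (1/8)*(-2) = -9 - 1/4 = -37/4 ≈ -9.2500)
n(T, k) = -211/20 + 3*T/5 (n(T, k) = -5 + ((T - 37/4)*(-1 + 4))/5 = -5 + ((-37/4 + T)*3)/5 = -5 + (-111/4 + 3*T)/5 = -5 + (-111/20 + 3*T/5) = -211/20 + 3*T/5)
N(h) = -91/20 + 3*h/5 (N(h) = (-211/20 + 3*h/5) + 6 = -91/20 + 3*h/5)
55*(N(3) + 28) - 1*(-6178) = 55*((-91/20 + (3/5)*3) + 28) - 1*(-6178) = 55*((-91/20 + 9/5) + 28) + 6178 = 55*(-11/4 + 28) + 6178 = 55*(101/4) + 6178 = 5555/4 + 6178 = 30267/4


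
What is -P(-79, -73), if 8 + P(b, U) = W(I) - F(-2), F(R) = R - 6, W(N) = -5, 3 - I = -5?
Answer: 5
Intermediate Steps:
I = 8 (I = 3 - 1*(-5) = 3 + 5 = 8)
F(R) = -6 + R
P(b, U) = -5 (P(b, U) = -8 + (-5 - (-6 - 2)) = -8 + (-5 - 1*(-8)) = -8 + (-5 + 8) = -8 + 3 = -5)
-P(-79, -73) = -1*(-5) = 5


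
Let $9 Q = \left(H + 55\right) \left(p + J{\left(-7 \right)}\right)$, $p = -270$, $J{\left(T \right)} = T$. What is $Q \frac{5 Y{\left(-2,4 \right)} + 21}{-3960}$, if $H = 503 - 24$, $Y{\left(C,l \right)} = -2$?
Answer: $\frac{24653}{540} \approx 45.654$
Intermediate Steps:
$H = 479$ ($H = 503 - 24 = 479$)
$Q = - \frac{49306}{3}$ ($Q = \frac{\left(479 + 55\right) \left(-270 - 7\right)}{9} = \frac{534 \left(-277\right)}{9} = \frac{1}{9} \left(-147918\right) = - \frac{49306}{3} \approx -16435.0$)
$Q \frac{5 Y{\left(-2,4 \right)} + 21}{-3960} = - \frac{49306 \frac{5 \left(-2\right) + 21}{-3960}}{3} = - \frac{49306 \left(-10 + 21\right) \left(- \frac{1}{3960}\right)}{3} = - \frac{49306 \cdot 11 \left(- \frac{1}{3960}\right)}{3} = \left(- \frac{49306}{3}\right) \left(- \frac{1}{360}\right) = \frac{24653}{540}$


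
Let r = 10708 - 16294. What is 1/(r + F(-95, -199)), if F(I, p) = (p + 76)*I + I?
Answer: 1/6004 ≈ 0.00016656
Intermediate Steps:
F(I, p) = I + I*(76 + p) (F(I, p) = (76 + p)*I + I = I*(76 + p) + I = I + I*(76 + p))
r = -5586
1/(r + F(-95, -199)) = 1/(-5586 - 95*(77 - 199)) = 1/(-5586 - 95*(-122)) = 1/(-5586 + 11590) = 1/6004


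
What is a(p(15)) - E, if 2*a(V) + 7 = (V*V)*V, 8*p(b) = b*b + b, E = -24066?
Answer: 75125/2 ≈ 37563.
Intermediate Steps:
p(b) = b/8 + b**2/8 (p(b) = (b*b + b)/8 = (b**2 + b)/8 = (b + b**2)/8 = b/8 + b**2/8)
a(V) = -7/2 + V**3/2 (a(V) = -7/2 + ((V*V)*V)/2 = -7/2 + (V**2*V)/2 = -7/2 + V**3/2)
a(p(15)) - E = (-7/2 + ((1/8)*15*(1 + 15))**3/2) - 1*(-24066) = (-7/2 + ((1/8)*15*16)**3/2) + 24066 = (-7/2 + (1/2)*30**3) + 24066 = (-7/2 + (1/2)*27000) + 24066 = (-7/2 + 13500) + 24066 = 26993/2 + 24066 = 75125/2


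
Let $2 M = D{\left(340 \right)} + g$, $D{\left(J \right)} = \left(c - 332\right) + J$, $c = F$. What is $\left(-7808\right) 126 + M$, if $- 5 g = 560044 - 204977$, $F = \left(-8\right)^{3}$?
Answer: $- \frac{10195667}{10} \approx -1.0196 \cdot 10^{6}$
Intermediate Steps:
$F = -512$
$c = -512$
$D{\left(J \right)} = -844 + J$ ($D{\left(J \right)} = \left(-512 - 332\right) + J = -844 + J$)
$g = - \frac{355067}{5}$ ($g = - \frac{560044 - 204977}{5} = \left(- \frac{1}{5}\right) 355067 = - \frac{355067}{5} \approx -71013.0$)
$M = - \frac{357587}{10}$ ($M = \frac{\left(-844 + 340\right) - \frac{355067}{5}}{2} = \frac{-504 - \frac{355067}{5}}{2} = \frac{1}{2} \left(- \frac{357587}{5}\right) = - \frac{357587}{10} \approx -35759.0$)
$\left(-7808\right) 126 + M = \left(-7808\right) 126 - \frac{357587}{10} = -983808 - \frac{357587}{10} = - \frac{10195667}{10}$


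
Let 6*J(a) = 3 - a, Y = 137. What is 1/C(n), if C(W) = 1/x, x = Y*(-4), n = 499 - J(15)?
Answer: -548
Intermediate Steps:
J(a) = 1/2 - a/6 (J(a) = (3 - a)/6 = 1/2 - a/6)
n = 501 (n = 499 - (1/2 - 1/6*15) = 499 - (1/2 - 5/2) = 499 - 1*(-2) = 499 + 2 = 501)
x = -548 (x = 137*(-4) = -548)
C(W) = -1/548 (C(W) = 1/(-548) = -1/548)
1/C(n) = 1/(-1/548) = -548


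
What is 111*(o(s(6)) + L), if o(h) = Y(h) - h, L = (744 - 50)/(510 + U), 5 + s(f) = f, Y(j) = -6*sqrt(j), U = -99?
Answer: -80771/137 ≈ -589.57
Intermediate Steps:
s(f) = -5 + f
L = 694/411 (L = (744 - 50)/(510 - 99) = 694/411 ≈ 1.6886)
o(h) = -h - 6*sqrt(h) (o(h) = -6*sqrt(h) - h = -h - 6*sqrt(h))
111*(o(s(6)) + L) = 111*((-(-5 + 6) - 6*sqrt(-5 + 6)) + 694/411) = 111*((-1*1 - 6*sqrt(1)) + 694/411) = 111*((-1 - 6*1) + 694/411) = 111*((-1 - 6) + 694/411) = 111*(-7 + 694/411) = 111*(-2183/411) = -80771/137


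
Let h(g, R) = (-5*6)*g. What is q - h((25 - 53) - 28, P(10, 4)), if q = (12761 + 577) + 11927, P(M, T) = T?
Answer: 23585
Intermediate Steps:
h(g, R) = -30*g
q = 25265 (q = 13338 + 11927 = 25265)
q - h((25 - 53) - 28, P(10, 4)) = 25265 - (-30)*((25 - 53) - 28) = 25265 - (-30)*(-28 - 28) = 25265 - (-30)*(-56) = 25265 - 1*1680 = 25265 - 1680 = 23585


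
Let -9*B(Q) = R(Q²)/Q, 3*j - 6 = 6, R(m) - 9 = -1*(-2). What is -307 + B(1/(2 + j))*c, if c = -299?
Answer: 5657/3 ≈ 1885.7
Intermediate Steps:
R(m) = 11 (R(m) = 9 - 1*(-2) = 9 + 2 = 11)
j = 4 (j = 2 + (⅓)*6 = 2 + 2 = 4)
B(Q) = -11/(9*Q)
-307 + B(1/(2 + j))*c = -307 - 11/(9*(1/(2 + 4)))*(-299) = -307 - 11/(9*(1/6))*(-299) = -307 - 11/(9*⅙)*(-299) = -307 - 11/9*6*(-299) = -307 - 22/3*(-299) = -307 + 6578/3 = 5657/3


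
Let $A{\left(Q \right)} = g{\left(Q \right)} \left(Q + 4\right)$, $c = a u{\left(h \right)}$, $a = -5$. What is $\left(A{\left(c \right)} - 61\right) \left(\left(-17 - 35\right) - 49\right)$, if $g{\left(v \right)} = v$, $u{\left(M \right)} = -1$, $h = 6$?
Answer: $1616$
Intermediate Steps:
$c = 5$ ($c = \left(-5\right) \left(-1\right) = 5$)
$A{\left(Q \right)} = Q \left(4 + Q\right)$ ($A{\left(Q \right)} = Q \left(Q + 4\right) = Q \left(4 + Q\right)$)
$\left(A{\left(c \right)} - 61\right) \left(\left(-17 - 35\right) - 49\right) = \left(5 \left(4 + 5\right) - 61\right) \left(\left(-17 - 35\right) - 49\right) = \left(5 \cdot 9 - 61\right) \left(-52 - 49\right) = \left(45 - 61\right) \left(-101\right) = \left(-16\right) \left(-101\right) = 1616$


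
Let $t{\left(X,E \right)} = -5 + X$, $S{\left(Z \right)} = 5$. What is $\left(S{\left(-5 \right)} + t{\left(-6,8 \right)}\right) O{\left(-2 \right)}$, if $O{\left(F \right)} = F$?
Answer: $12$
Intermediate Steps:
$\left(S{\left(-5 \right)} + t{\left(-6,8 \right)}\right) O{\left(-2 \right)} = \left(5 - 11\right) \left(-2\right) = \left(-6\right) \left(-2\right) = 12$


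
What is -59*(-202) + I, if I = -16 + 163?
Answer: 12065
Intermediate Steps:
I = 147
-59*(-202) + I = -59*(-202) + 147 = 11918 + 147 = 12065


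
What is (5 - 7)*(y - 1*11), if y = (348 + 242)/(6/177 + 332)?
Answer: 36136/1959 ≈ 18.446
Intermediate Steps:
y = 3481/1959 (y = 590/(6*(1/177) + 332) = 590/(2/59 + 332) = 590/(19590/59) = 590*(59/19590) = 3481/1959 ≈ 1.7769)
(5 - 7)*(y - 1*11) = (5 - 7)*(3481/1959 - 1*11) = -2*(3481/1959 - 11) = -2*(-18068/1959) = 36136/1959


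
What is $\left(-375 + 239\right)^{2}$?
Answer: $18496$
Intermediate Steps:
$\left(-375 + 239\right)^{2} = \left(-136\right)^{2} = 18496$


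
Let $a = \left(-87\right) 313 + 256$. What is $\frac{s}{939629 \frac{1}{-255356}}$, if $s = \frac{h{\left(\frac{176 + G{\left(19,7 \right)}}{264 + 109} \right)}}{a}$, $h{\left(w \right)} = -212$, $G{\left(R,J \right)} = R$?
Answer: $- \frac{54135472}{25346492275} \approx -0.0021358$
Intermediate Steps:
$a = -26975$ ($a = -27231 + 256 = -26975$)
$s = \frac{212}{26975}$ ($s = - \frac{212}{-26975} = \left(-212\right) \left(- \frac{1}{26975}\right) = \frac{212}{26975} \approx 0.0078591$)
$\frac{s}{939629 \frac{1}{-255356}} = \frac{212}{26975 \frac{939629}{-255356}} = \frac{212}{26975 \cdot 939629 \left(- \frac{1}{255356}\right)} = \frac{212}{26975 \left(- \frac{939629}{255356}\right)} = \frac{212}{26975} \left(- \frac{255356}{939629}\right) = - \frac{54135472}{25346492275}$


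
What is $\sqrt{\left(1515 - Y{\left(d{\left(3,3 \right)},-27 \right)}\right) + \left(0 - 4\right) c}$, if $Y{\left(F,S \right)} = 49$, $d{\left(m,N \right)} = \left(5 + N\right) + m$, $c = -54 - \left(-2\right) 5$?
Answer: $\sqrt{1642} \approx 40.522$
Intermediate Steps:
$c = -44$ ($c = -54 - -10 = -54 + 10 = -44$)
$d{\left(m,N \right)} = 5 + N + m$
$\sqrt{\left(1515 - Y{\left(d{\left(3,3 \right)},-27 \right)}\right) + \left(0 - 4\right) c} = \sqrt{\left(1515 - 49\right) + \left(0 - 4\right) \left(-44\right)} = \sqrt{\left(1515 - 49\right) - -176} = \sqrt{1466 + 176} = \sqrt{1642}$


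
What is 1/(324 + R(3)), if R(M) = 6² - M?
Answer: 1/357 ≈ 0.0028011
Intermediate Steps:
R(M) = 36 - M
1/(324 + R(3)) = 1/(324 + (36 - 1*3)) = 1/(324 + (36 - 3)) = 1/(324 + 33) = 1/357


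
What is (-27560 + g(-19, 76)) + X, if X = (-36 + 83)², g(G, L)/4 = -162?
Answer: -25999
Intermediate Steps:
g(G, L) = -648 (g(G, L) = 4*(-162) = -648)
X = 2209 (X = 47² = 2209)
(-27560 + g(-19, 76)) + X = (-27560 - 648) + 2209 = -28208 + 2209 = -25999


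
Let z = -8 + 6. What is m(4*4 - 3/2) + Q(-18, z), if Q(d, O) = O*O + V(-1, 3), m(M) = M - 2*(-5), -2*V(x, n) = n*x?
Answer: 30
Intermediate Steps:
V(x, n) = -n*x/2
m(M) = 10 + M (m(M) = M + 10 = 10 + M)
z = -2
Q(d, O) = 3/2 + O**2 (Q(d, O) = O*O - 1/2*3*(-1) = O**2 + 3/2 = 3/2 + O**2)
m(4*4 - 3/2) + Q(-18, z) = (10 + (4*4 - 3/2)) + (3/2 + (-2)**2) = (10 + (16 - 3*1/2)) + (3/2 + 4) = (10 + (16 - 3/2)) + 11/2 = (10 + 29/2) + 11/2 = 49/2 + 11/2 = 30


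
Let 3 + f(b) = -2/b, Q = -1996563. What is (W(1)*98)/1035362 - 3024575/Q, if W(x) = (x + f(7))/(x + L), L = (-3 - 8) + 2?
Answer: 1565792962457/1033582730403 ≈ 1.5149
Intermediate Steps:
f(b) = -3 - 2/b
L = -9 (L = -11 + 2 = -9)
W(x) = (-23/7 + x)/(-9 + x) (W(x) = (x + (-3 - 2/7))/(x - 9) = (x + (-3 - 2*⅐))/(-9 + x) = (x + (-3 - 2/7))/(-9 + x) = (x - 23/7)/(-9 + x) = (-23/7 + x)/(-9 + x))
(W(1)*98)/1035362 - 3024575/Q = (((-23/7 + 1)/(-9 + 1))*98)/1035362 - 3024575/(-1996563) = ((-16/7/(-8))*98)*(1/1035362) - 3024575*(-1/1996563) = (-⅛*(-16/7)*98)*(1/1035362) + 3024575/1996563 = ((2/7)*98)*(1/1035362) + 3024575/1996563 = 28*(1/1035362) + 3024575/1996563 = 14/517681 + 3024575/1996563 = 1565792962457/1033582730403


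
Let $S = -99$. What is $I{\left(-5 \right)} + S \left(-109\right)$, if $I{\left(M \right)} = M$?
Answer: $10786$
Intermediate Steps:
$I{\left(-5 \right)} + S \left(-109\right) = -5 - -10791 = -5 + 10791 = 10786$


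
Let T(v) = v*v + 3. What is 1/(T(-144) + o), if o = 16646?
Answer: 1/37385 ≈ 2.6749e-5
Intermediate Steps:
T(v) = 3 + v² (T(v) = v² + 3 = 3 + v²)
1/(T(-144) + o) = 1/((3 + (-144)²) + 16646) = 1/((3 + 20736) + 16646) = 1/(20739 + 16646) = 1/37385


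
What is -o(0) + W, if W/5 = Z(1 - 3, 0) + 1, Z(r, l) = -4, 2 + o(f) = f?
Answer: -13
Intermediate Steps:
o(f) = -2 + f
W = -15 (W = 5*(-4 + 1) = 5*(-3) = -15)
-o(0) + W = -(-2 + 0) - 15 = -1*(-2) - 15 = 2 - 15 = -13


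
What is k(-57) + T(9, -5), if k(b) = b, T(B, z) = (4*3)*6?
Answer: 15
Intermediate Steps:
T(B, z) = 72 (T(B, z) = 12*6 = 72)
k(-57) + T(9, -5) = -57 + 72 = 15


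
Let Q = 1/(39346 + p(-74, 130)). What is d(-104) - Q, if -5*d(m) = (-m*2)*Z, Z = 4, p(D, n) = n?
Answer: -32844037/197380 ≈ -166.40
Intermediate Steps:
d(m) = 8*m/5 (d(m) = -(-m*2)*4/5 = -(-2*m)*4/5 = -(-8)*m/5 = 8*m/5)
Q = 1/39476 (Q = 1/(39346 + 130) = 1/39476 ≈ 2.5332e-5)
d(-104) - Q = (8/5)*(-104) - 1*1/39476 = -832/5 - 1/39476 = -32844037/197380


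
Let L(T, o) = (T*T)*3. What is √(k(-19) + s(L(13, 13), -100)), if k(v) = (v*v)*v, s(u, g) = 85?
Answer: I*√6774 ≈ 82.304*I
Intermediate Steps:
L(T, o) = 3*T² (L(T, o) = T²*3 = 3*T²)
k(v) = v³ (k(v) = v²*v = v³)
√(k(-19) + s(L(13, 13), -100)) = √((-19)³ + 85) = √(-6859 + 85) = √(-6774) = I*√6774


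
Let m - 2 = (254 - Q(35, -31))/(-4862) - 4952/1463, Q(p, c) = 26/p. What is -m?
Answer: 2322938/1616615 ≈ 1.4369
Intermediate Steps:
m = -2322938/1616615 (m = 2 + ((254 - 26/35)/(-4862) - 4952/1463) = 2 + ((254 - 26/35)*(-1/4862) - 4952*1/1463) = 2 + ((254 - 1*26/35)*(-1/4862) - 4952/1463) = 2 + ((254 - 26/35)*(-1/4862) - 4952/1463) = 2 + ((8864/35)*(-1/4862) - 4952/1463) = 2 + (-4432/85085 - 4952/1463) = 2 - 5556168/1616615 = -2322938/1616615 ≈ -1.4369)
-m = -1*(-2322938/1616615) = 2322938/1616615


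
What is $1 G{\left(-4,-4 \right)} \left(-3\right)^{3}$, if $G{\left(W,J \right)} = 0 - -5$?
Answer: $-135$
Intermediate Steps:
$G{\left(W,J \right)} = 5$ ($G{\left(W,J \right)} = 0 + 5 = 5$)
$1 G{\left(-4,-4 \right)} \left(-3\right)^{3} = 1 \cdot 5 \left(-3\right)^{3} = 5 \left(-27\right) = -135$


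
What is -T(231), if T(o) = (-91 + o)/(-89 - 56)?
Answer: 28/29 ≈ 0.96552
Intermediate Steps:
T(o) = 91/145 - o/145 (T(o) = (-91 + o)/(-145) = (-91 + o)*(-1/145) = 91/145 - o/145)
-T(231) = -(91/145 - 1/145*231) = -(91/145 - 231/145) = -1*(-28/29) = 28/29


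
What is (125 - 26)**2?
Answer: 9801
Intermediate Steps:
(125 - 26)**2 = 99**2 = 9801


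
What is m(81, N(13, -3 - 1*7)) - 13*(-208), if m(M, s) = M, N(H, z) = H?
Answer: 2785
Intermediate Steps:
m(81, N(13, -3 - 1*7)) - 13*(-208) = 81 - 13*(-208) = 81 + 2704 = 2785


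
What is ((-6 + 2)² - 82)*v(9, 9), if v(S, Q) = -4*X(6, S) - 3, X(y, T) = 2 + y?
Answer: 2310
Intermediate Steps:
v(S, Q) = -35 (v(S, Q) = -4*(2 + 6) - 3 = -4*8 - 3 = -32 - 3 = -35)
((-6 + 2)² - 82)*v(9, 9) = ((-6 + 2)² - 82)*(-35) = ((-4)² - 82)*(-35) = (16 - 82)*(-35) = -66*(-35) = 2310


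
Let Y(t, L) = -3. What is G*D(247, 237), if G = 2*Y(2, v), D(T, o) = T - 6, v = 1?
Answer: -1446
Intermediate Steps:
D(T, o) = -6 + T
G = -6 (G = 2*(-3) = -6)
G*D(247, 237) = -6*(-6 + 247) = -6*241 = -1446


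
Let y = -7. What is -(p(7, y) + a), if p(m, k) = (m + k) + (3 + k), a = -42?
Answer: 46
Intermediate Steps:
p(m, k) = 3 + m + 2*k (p(m, k) = (k + m) + (3 + k) = 3 + m + 2*k)
-(p(7, y) + a) = -((3 + 7 + 2*(-7)) - 42) = -((3 + 7 - 14) - 42) = -(-4 - 42) = -(-46) = -1*(-46) = 46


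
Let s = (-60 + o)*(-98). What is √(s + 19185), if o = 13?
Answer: √23791 ≈ 154.24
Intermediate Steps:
s = 4606 (s = (-60 + 13)*(-98) = -47*(-98) = 4606)
√(s + 19185) = √(4606 + 19185) = √23791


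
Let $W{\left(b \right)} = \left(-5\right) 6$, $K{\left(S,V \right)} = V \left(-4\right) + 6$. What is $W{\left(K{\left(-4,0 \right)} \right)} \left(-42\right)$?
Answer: $1260$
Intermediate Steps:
$K{\left(S,V \right)} = 6 - 4 V$ ($K{\left(S,V \right)} = - 4 V + 6 = 6 - 4 V$)
$W{\left(b \right)} = -30$
$W{\left(K{\left(-4,0 \right)} \right)} \left(-42\right) = \left(-30\right) \left(-42\right) = 1260$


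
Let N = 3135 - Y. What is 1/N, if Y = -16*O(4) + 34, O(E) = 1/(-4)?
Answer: 1/3097 ≈ 0.00032289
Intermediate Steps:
O(E) = -¼
Y = 38 (Y = -16*(-¼) + 34 = 4 + 34 = 38)
N = 3097 (N = 3135 - 1*38 = 3135 - 38 = 3097)
1/N = 1/3097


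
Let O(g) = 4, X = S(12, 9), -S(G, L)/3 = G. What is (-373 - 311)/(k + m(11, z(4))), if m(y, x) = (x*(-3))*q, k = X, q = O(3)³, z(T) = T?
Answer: 57/67 ≈ 0.85075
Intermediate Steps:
S(G, L) = -3*G
X = -36 (X = -3*12 = -36)
q = 64 (q = 4³ = 64)
k = -36
m(y, x) = -192*x (m(y, x) = (x*(-3))*64 = -3*x*64 = -192*x)
(-373 - 311)/(k + m(11, z(4))) = (-373 - 311)/(-36 - 192*4) = -684/(-36 - 768) = -684/(-804) = -684*(-1/804) = 57/67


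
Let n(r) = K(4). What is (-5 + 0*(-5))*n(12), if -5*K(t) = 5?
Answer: 5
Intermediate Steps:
K(t) = -1 (K(t) = -1/5*5 = -1)
n(r) = -1
(-5 + 0*(-5))*n(12) = (-5 + 0*(-5))*(-1) = (-5 + 0)*(-1) = -5*(-1) = 5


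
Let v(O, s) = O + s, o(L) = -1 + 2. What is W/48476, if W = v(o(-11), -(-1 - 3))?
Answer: 5/48476 ≈ 0.00010314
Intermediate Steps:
o(L) = 1
W = 5 (W = 1 - (-1 - 3) = 1 - 1*(-4) = 1 + 4 = 5)
W/48476 = 5/48476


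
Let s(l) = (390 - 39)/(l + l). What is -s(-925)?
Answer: 351/1850 ≈ 0.18973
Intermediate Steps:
s(l) = 351/(2*l) (s(l) = 351/((2*l)) = 351*(1/(2*l)) = 351/(2*l))
-s(-925) = -351/(2*(-925)) = -351*(-1)/(2*925) = -1*(-351/1850) = 351/1850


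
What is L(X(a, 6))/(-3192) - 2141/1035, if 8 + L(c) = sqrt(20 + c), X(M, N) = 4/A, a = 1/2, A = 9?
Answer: -284408/137655 - sqrt(46)/4788 ≈ -2.0675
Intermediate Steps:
a = 1/2 ≈ 0.50000
X(M, N) = 4/9
L(c) = -8 + sqrt(20 + c)
L(X(a, 6))/(-3192) - 2141/1035 = (-8 + sqrt(20 + 4/9))/(-3192) - 2141/1035 = (-8 + sqrt(184/9))*(-1/3192) - 2141*1/1035 = (-8 + 2*sqrt(46)/3)*(-1/3192) - 2141/1035 = (1/399 - sqrt(46)/4788) - 2141/1035 = -284408/137655 - sqrt(46)/4788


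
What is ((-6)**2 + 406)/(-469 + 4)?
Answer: -442/465 ≈ -0.95054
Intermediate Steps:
((-6)**2 + 406)/(-469 + 4) = (36 + 406)/(-465) = 442*(-1/465) = -442/465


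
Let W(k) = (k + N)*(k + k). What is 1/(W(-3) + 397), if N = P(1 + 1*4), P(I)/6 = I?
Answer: 1/235 ≈ 0.0042553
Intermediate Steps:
P(I) = 6*I
N = 30 (N = 6*(1 + 1*4) = 6*(1 + 4) = 6*5 = 30)
W(k) = 2*k*(30 + k) (W(k) = (k + 30)*(k + k) = (30 + k)*(2*k) = 2*k*(30 + k))
1/(W(-3) + 397) = 1/(2*(-3)*(30 - 3) + 397) = 1/(2*(-3)*27 + 397) = 1/(-162 + 397) = 1/235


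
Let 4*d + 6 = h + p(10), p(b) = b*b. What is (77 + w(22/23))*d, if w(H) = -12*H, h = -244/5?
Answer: 170291/230 ≈ 740.40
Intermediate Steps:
p(b) = b²
h = -244/5 (h = -244*⅕ = -244/5 ≈ -48.800)
d = 113/10 (d = -3/2 + (-244/5 + 10²)/4 = -3/2 + (-244/5 + 100)/4 = -3/2 + (¼)*(256/5) = -3/2 + 64/5 = 113/10 ≈ 11.300)
(77 + w(22/23))*d = (77 - 264/23)*(113/10) = (1507/23)*(113/10) = 170291/230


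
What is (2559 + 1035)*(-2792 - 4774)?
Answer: -27192204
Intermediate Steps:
(2559 + 1035)*(-2792 - 4774) = 3594*(-7566) = -27192204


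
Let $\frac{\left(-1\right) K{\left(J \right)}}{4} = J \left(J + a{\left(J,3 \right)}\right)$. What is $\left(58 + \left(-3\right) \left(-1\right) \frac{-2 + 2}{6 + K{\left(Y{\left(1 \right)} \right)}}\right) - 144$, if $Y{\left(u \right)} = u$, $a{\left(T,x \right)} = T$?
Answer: $-86$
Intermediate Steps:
$K{\left(J \right)} = - 8 J^{2}$ ($K{\left(J \right)} = - 4 J \left(J + J\right) = - 4 J 2 J = - 4 \cdot 2 J^{2} = - 8 J^{2}$)
$\left(58 + \left(-3\right) \left(-1\right) \frac{-2 + 2}{6 + K{\left(Y{\left(1 \right)} \right)}}\right) - 144 = \left(58 + \left(-3\right) \left(-1\right) \frac{-2 + 2}{6 - 8 \cdot 1^{2}}\right) - 144 = \left(58 + 3 \frac{0}{6 - 8}\right) + \left(-155 + 11\right) = \left(58 + 3 \frac{0}{6 - 8}\right) - 144 = \left(58 + 3 \frac{0}{-2}\right) - 144 = \left(58 + 3 \cdot 0 \left(- \frac{1}{2}\right)\right) - 144 = \left(58 + 3 \cdot 0\right) - 144 = \left(58 + 0\right) - 144 = 58 - 144 = -86$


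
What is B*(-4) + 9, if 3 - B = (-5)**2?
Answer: 97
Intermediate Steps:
B = -22 (B = 3 - 1*(-5)**2 = 3 - 1*25 = 3 - 25 = -22)
B*(-4) + 9 = -22*(-4) + 9 = 88 + 9 = 97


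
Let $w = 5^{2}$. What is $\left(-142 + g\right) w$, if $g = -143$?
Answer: $-7125$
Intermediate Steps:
$w = 25$
$\left(-142 + g\right) w = \left(-142 - 143\right) 25 = \left(-285\right) 25 = -7125$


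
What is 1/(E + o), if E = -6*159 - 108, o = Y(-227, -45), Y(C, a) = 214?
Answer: -1/848 ≈ -0.0011792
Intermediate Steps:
o = 214
E = -1062 (E = -954 - 108 = -1062)
1/(E + o) = 1/(-1062 + 214) = 1/(-848) = -1/848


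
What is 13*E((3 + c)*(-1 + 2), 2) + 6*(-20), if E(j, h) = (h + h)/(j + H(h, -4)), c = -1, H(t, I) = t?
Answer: -107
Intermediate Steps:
E(j, h) = 2*h/(h + j) (E(j, h) = (h + h)/(j + h) = (2*h)/(h + j) = 2*h/(h + j))
13*E((3 + c)*(-1 + 2), 2) + 6*(-20) = 13*(2*2/(2 + (3 - 1)*(-1 + 2))) + 6*(-20) = 13*(2*2/(2 + 2*1)) - 120 = 13*(2*2/(2 + 2)) - 120 = 13*(2*2/4) - 120 = 13*(2*2*(¼)) - 120 = 13*1 - 120 = 13 - 120 = -107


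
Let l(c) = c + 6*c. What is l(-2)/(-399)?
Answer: 2/57 ≈ 0.035088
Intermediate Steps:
l(c) = 7*c
l(-2)/(-399) = (7*(-2))/(-399) = -14*(-1/399) = 2/57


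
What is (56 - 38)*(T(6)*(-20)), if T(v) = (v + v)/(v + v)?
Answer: -360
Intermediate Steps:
T(v) = 1 (T(v) = (2*v)/((2*v)) = (2*v)*(1/(2*v)) = 1)
(56 - 38)*(T(6)*(-20)) = (56 - 38)*(1*(-20)) = 18*(-20) = -360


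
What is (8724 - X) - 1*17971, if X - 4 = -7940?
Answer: -1311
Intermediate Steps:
X = -7936 (X = 4 - 7940 = -7936)
(8724 - X) - 1*17971 = (8724 - 1*(-7936)) - 1*17971 = (8724 + 7936) - 17971 = 16660 - 17971 = -1311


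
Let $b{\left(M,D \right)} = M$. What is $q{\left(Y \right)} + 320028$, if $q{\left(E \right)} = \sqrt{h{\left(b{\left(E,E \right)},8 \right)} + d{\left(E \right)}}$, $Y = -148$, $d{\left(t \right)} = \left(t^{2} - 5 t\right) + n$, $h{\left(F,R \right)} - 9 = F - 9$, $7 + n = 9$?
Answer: $320028 + \sqrt{22498} \approx 3.2018 \cdot 10^{5}$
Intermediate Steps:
$n = 2$ ($n = -7 + 9 = 2$)
$h{\left(F,R \right)} = F$ ($h{\left(F,R \right)} = 9 + \left(F - 9\right) = 9 + \left(-9 + F\right) = F$)
$d{\left(t \right)} = 2 + t^{2} - 5 t$ ($d{\left(t \right)} = \left(t^{2} - 5 t\right) + 2 = 2 + t^{2} - 5 t$)
$q{\left(E \right)} = \sqrt{2 + E^{2} - 4 E}$ ($q{\left(E \right)} = \sqrt{E + \left(2 + E^{2} - 5 E\right)} = \sqrt{2 + E^{2} - 4 E}$)
$q{\left(Y \right)} + 320028 = \sqrt{2 + \left(-148\right)^{2} - -592} + 320028 = \sqrt{2 + 21904 + 592} + 320028 = \sqrt{22498} + 320028 = 320028 + \sqrt{22498}$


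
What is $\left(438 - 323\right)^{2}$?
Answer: $13225$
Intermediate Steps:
$\left(438 - 323\right)^{2} = 115^{2} = 13225$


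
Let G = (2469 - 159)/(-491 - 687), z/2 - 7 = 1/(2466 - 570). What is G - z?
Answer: -8912737/558372 ≈ -15.962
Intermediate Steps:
z = 13273/948 (z = 14 + 2/(2466 - 570) = 14 + 2/1896 = 14 + 2*(1/1896) = 14 + 1/948 = 13273/948 ≈ 14.001)
G = -1155/589 (G = 2310/(-1178) = 2310*(-1/1178) = -1155/589 ≈ -1.9610)
G - z = -1155/589 - 1*13273/948 = -1155/589 - 13273/948 = -8912737/558372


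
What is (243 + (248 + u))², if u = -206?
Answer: 81225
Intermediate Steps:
(243 + (248 + u))² = (243 + (248 - 206))² = (243 + 42)² = 285² = 81225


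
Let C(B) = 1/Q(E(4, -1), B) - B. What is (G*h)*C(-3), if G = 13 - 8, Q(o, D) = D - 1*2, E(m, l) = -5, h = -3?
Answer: -42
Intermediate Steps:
Q(o, D) = -2 + D (Q(o, D) = D - 2 = -2 + D)
G = 5
C(B) = 1/(-2 + B) - B
(G*h)*C(-3) = (5*(-3))*((1 - 1*(-3)*(-2 - 3))/(-2 - 3)) = -15*(1 - 1*(-3)*(-5))/(-5) = -(-3)*(1 - 15) = -(-3)*(-14) = -15*14/5 = -42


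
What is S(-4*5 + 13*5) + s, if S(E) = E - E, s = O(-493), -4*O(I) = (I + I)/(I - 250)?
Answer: -493/1486 ≈ -0.33176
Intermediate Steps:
O(I) = -I/(2*(-250 + I)) (O(I) = -(I + I)/(4*(I - 250)) = -2*I/(4*(-250 + I)) = -I/(2*(-250 + I)))
s = -493/1486 (s = -1*(-493)/(-500 + 2*(-493)) = -1*(-493)/(-500 - 986) = -1*(-493)/(-1486) = -1*(-493)*(-1/1486) = -493/1486 ≈ -0.33176)
S(E) = 0
S(-4*5 + 13*5) + s = 0 - 493/1486 = -493/1486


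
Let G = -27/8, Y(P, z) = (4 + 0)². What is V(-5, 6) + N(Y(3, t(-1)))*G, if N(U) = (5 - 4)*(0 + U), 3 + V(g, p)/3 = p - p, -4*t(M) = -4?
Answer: -63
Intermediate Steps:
t(M) = 1 (t(M) = -¼*(-4) = 1)
V(g, p) = -9 (V(g, p) = -9 + 3*(p - p) = -9 + 3*0 = -9 + 0 = -9)
Y(P, z) = 16 (Y(P, z) = 4² = 16)
N(U) = U (N(U) = 1*U = U)
G = -27/8 (G = -27*⅛ = -27/8 ≈ -3.3750)
V(-5, 6) + N(Y(3, t(-1)))*G = -9 + 16*(-27/8) = -9 - 54 = -63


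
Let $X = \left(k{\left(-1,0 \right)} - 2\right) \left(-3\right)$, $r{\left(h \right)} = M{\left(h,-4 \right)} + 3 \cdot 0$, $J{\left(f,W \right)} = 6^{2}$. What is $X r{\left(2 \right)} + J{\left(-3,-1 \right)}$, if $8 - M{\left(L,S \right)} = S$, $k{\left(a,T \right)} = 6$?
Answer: $-108$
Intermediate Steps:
$J{\left(f,W \right)} = 36$
$M{\left(L,S \right)} = 8 - S$
$r{\left(h \right)} = 12$ ($r{\left(h \right)} = \left(8 - -4\right) + 3 \cdot 0 = \left(8 + 4\right) + 0 = 12 + 0 = 12$)
$X = -12$ ($X = \left(6 - 2\right) \left(-3\right) = 4 \left(-3\right) = -12$)
$X r{\left(2 \right)} + J{\left(-3,-1 \right)} = \left(-12\right) 12 + 36 = -144 + 36 = -108$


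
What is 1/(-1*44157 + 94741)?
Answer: 1/50584 ≈ 1.9769e-5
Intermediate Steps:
1/(-1*44157 + 94741) = 1/(-44157 + 94741) = 1/50584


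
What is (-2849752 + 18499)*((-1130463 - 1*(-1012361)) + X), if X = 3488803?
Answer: -9543307318353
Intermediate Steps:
(-2849752 + 18499)*((-1130463 - 1*(-1012361)) + X) = (-2849752 + 18499)*((-1130463 - 1*(-1012361)) + 3488803) = -2831253*((-1130463 + 1012361) + 3488803) = -2831253*(-118102 + 3488803) = -2831253*3370701 = -9543307318353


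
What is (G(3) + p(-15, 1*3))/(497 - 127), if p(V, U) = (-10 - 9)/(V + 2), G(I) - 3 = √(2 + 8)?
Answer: 29/2405 + √10/370 ≈ 0.020605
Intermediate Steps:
G(I) = 3 + √10 (G(I) = 3 + √(2 + 8) = 3 + √10)
p(V, U) = -19/(2 + V)
(G(3) + p(-15, 1*3))/(497 - 127) = ((3 + √10) - 19/(2 - 15))/(497 - 127) = ((3 + √10) - 19/(-13))/370 = ((3 + √10) - 19*(-1/13))*(1/370) = ((3 + √10) + 19/13)*(1/370) = (58/13 + √10)*(1/370) = 29/2405 + √10/370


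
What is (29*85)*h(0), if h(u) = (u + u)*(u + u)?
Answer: 0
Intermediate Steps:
h(u) = 4*u**2 (h(u) = (2*u)*(2*u) = 4*u**2)
(29*85)*h(0) = (29*85)*(4*0**2) = 2465*(4*0) = 2465*0 = 0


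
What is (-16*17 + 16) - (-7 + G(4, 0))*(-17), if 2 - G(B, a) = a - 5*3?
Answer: -86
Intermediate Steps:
G(B, a) = 17 - a (G(B, a) = 2 - (a - 5*3) = 2 - (a - 15) = 2 - (-15 + a) = 2 + (15 - a) = 17 - a)
(-16*17 + 16) - (-7 + G(4, 0))*(-17) = (-16*17 + 16) - (-7 + (17 - 1*0))*(-17) = (-272 + 16) - (-7 + (17 + 0))*(-17) = -256 - (-7 + 17)*(-17) = -256 - 10*(-17) = -256 - 1*(-170) = -256 + 170 = -86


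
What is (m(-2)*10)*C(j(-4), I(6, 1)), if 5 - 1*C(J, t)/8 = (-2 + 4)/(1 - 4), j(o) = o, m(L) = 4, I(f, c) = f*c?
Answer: 5440/3 ≈ 1813.3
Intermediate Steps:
I(f, c) = c*f
C(J, t) = 136/3 (C(J, t) = 40 - 8*(-2 + 4)/(1 - 4) = 40 - 16/(-3) = 40 - 16*(-1)/3 = 40 - 8*(-⅔) = 40 + 16/3 = 136/3)
(m(-2)*10)*C(j(-4), I(6, 1)) = (4*10)*(136/3) = 40*(136/3) = 5440/3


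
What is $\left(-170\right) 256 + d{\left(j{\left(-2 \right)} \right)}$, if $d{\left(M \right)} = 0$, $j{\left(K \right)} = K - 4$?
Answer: $-43520$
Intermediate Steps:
$j{\left(K \right)} = -4 + K$
$\left(-170\right) 256 + d{\left(j{\left(-2 \right)} \right)} = \left(-170\right) 256 + 0 = -43520 + 0 = -43520$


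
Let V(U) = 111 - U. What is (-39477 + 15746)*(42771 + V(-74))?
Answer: -1019388836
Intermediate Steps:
(-39477 + 15746)*(42771 + V(-74)) = (-39477 + 15746)*(42771 + (111 - 1*(-74))) = -23731*(42771 + (111 + 74)) = -23731*(42771 + 185) = -23731*42956 = -1019388836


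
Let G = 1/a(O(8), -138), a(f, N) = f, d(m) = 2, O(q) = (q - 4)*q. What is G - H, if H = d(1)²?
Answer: -127/32 ≈ -3.9688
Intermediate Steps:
O(q) = q*(-4 + q) (O(q) = (-4 + q)*q = q*(-4 + q))
H = 4 (H = 2² = 4)
G = 1/32 (G = 1/(8*(-4 + 8)) = 1/(8*4) = 1/32 ≈ 0.031250)
G - H = 1/32 - 1*4 = 1/32 - 4 = -127/32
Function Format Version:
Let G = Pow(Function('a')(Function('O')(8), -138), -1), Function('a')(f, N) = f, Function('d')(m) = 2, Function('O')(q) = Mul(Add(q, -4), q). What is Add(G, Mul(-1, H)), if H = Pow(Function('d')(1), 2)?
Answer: Rational(-127, 32) ≈ -3.9688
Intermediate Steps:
Function('O')(q) = Mul(q, Add(-4, q)) (Function('O')(q) = Mul(Add(-4, q), q) = Mul(q, Add(-4, q)))
H = 4 (H = Pow(2, 2) = 4)
G = Rational(1, 32) (G = Pow(Mul(8, Add(-4, 8)), -1) = Pow(Mul(8, 4), -1) = Pow(32, -1) = Rational(1, 32) ≈ 0.031250)
Add(G, Mul(-1, H)) = Add(Rational(1, 32), Mul(-1, 4)) = Add(Rational(1, 32), -4) = Rational(-127, 32)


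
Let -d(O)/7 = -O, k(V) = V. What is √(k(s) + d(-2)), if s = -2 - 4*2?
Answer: 2*I*√6 ≈ 4.899*I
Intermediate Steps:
s = -10 (s = -2 - 8 = -10)
d(O) = 7*O (d(O) = -(-7)*O = 7*O)
√(k(s) + d(-2)) = √(-10 + 7*(-2)) = √(-10 - 14) = √(-24) = 2*I*√6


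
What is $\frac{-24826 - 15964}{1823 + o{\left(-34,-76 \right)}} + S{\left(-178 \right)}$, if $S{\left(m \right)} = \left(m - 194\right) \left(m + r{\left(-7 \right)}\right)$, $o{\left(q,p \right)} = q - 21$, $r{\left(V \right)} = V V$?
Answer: $\frac{42400997}{884} \approx 47965.0$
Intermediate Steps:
$r{\left(V \right)} = V^{2}$
$o{\left(q,p \right)} = -21 + q$ ($o{\left(q,p \right)} = q - 21 = -21 + q$)
$S{\left(m \right)} = \left(-194 + m\right) \left(49 + m\right)$ ($S{\left(m \right)} = \left(m - 194\right) \left(m + \left(-7\right)^{2}\right) = \left(-194 + m\right) \left(m + 49\right) = \left(-194 + m\right) \left(49 + m\right)$)
$\frac{-24826 - 15964}{1823 + o{\left(-34,-76 \right)}} + S{\left(-178 \right)} = \frac{-24826 - 15964}{1823 - 55} - \left(-16304 - 31684\right) = - \frac{40790}{1823 - 55} + \left(-9506 + 31684 + 25810\right) = - \frac{40790}{1768} + 47988 = \left(-40790\right) \frac{1}{1768} + 47988 = - \frac{20395}{884} + 47988 = \frac{42400997}{884}$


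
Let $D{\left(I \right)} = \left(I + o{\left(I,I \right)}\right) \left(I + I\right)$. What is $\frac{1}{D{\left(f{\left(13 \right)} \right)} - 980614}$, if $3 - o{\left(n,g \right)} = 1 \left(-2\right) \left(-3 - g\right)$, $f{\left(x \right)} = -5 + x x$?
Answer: $- \frac{1}{1035390} \approx -9.6582 \cdot 10^{-7}$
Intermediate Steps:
$f{\left(x \right)} = -5 + x^{2}$
$o{\left(n,g \right)} = -3 - 2 g$ ($o{\left(n,g \right)} = 3 - 1 \left(-2\right) \left(-3 - g\right) = 3 - - 2 \left(-3 - g\right) = 3 - \left(6 + 2 g\right) = -3 - 2 g$)
$D{\left(I \right)} = 2 I \left(-3 - I\right)$ ($D{\left(I \right)} = \left(I - \left(3 + 2 I\right)\right) \left(I + I\right) = \left(-3 - I\right) 2 I = 2 I \left(-3 - I\right)$)
$\frac{1}{D{\left(f{\left(13 \right)} \right)} - 980614} = \frac{1}{2 \left(-5 + 13^{2}\right) \left(-3 - \left(-5 + 13^{2}\right)\right) - 980614} = \frac{1}{2 \left(-5 + 169\right) \left(-3 - \left(-5 + 169\right)\right) - 980614} = \frac{1}{2 \cdot 164 \left(-3 - 164\right) - 980614} = \frac{1}{2 \cdot 164 \left(-167\right) - 980614} = \frac{1}{-54776 - 980614} = \frac{1}{-1035390} = - \frac{1}{1035390}$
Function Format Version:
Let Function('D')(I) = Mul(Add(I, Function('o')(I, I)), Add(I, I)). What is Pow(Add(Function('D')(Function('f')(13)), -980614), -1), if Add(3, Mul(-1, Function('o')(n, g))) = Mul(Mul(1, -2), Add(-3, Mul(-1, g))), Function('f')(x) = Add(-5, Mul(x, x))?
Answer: Rational(-1, 1035390) ≈ -9.6582e-7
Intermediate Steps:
Function('f')(x) = Add(-5, Pow(x, 2))
Function('o')(n, g) = Add(-3, Mul(-2, g)) (Function('o')(n, g) = Add(3, Mul(-1, Mul(Mul(1, -2), Add(-3, Mul(-1, g))))) = Add(3, Mul(-1, Mul(-2, Add(-3, Mul(-1, g))))) = Add(3, Mul(-1, Add(6, Mul(2, g)))) = Add(3, Add(-6, Mul(-2, g))) = Add(-3, Mul(-2, g)))
Function('D')(I) = Mul(2, I, Add(-3, Mul(-1, I))) (Function('D')(I) = Mul(Add(I, Add(-3, Mul(-2, I))), Add(I, I)) = Mul(Add(-3, Mul(-1, I)), Mul(2, I)) = Mul(2, I, Add(-3, Mul(-1, I))))
Pow(Add(Function('D')(Function('f')(13)), -980614), -1) = Pow(Add(Mul(2, Add(-5, Pow(13, 2)), Add(-3, Mul(-1, Add(-5, Pow(13, 2))))), -980614), -1) = Pow(Add(Mul(2, Add(-5, 169), Add(-3, Mul(-1, Add(-5, 169)))), -980614), -1) = Pow(Add(Mul(2, 164, Add(-3, Mul(-1, 164))), -980614), -1) = Pow(Add(Mul(2, 164, Add(-3, -164)), -980614), -1) = Pow(Add(Mul(2, 164, -167), -980614), -1) = Pow(Add(-54776, -980614), -1) = Pow(-1035390, -1) = Rational(-1, 1035390)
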